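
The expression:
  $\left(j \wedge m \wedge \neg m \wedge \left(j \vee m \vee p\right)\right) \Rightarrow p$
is always true.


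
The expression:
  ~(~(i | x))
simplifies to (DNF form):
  i | x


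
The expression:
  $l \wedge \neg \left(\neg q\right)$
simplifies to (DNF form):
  $l \wedge q$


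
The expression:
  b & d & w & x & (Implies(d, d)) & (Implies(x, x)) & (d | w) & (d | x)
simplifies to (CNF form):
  b & d & w & x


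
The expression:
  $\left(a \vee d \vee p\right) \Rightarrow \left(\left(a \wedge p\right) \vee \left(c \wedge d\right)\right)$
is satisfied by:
  {d: True, p: True, a: True, c: True}
  {d: True, p: True, a: True, c: False}
  {d: True, p: True, c: True, a: False}
  {d: True, a: True, c: True, p: False}
  {d: True, a: False, c: True, p: False}
  {a: True, p: True, c: True, d: False}
  {a: True, p: True, c: False, d: False}
  {c: True, d: False, a: False, p: False}
  {d: False, c: False, a: False, p: False}


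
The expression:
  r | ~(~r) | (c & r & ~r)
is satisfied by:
  {r: True}


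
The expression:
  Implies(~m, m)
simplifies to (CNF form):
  m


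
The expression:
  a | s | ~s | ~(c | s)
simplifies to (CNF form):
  True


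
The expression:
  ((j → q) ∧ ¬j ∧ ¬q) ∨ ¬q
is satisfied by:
  {q: False}


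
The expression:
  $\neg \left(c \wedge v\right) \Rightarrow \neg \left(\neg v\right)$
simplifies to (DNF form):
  $v$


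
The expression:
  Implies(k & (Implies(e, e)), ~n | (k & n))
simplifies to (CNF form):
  True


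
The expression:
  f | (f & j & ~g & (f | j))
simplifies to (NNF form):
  f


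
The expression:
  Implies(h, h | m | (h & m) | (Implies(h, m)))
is always true.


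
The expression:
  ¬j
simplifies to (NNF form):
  ¬j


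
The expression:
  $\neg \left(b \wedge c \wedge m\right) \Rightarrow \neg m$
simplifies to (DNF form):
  $\left(b \wedge c\right) \vee \neg m$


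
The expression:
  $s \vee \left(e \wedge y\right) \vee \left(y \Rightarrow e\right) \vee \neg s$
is always true.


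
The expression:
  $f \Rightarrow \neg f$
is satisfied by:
  {f: False}


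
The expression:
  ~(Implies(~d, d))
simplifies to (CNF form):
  ~d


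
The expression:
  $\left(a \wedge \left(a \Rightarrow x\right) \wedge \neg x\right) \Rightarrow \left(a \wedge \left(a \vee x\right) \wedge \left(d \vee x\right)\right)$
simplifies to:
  $\text{True}$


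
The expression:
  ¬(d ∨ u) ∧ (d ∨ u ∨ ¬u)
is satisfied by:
  {u: False, d: False}


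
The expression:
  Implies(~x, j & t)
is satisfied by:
  {x: True, t: True, j: True}
  {x: True, t: True, j: False}
  {x: True, j: True, t: False}
  {x: True, j: False, t: False}
  {t: True, j: True, x: False}


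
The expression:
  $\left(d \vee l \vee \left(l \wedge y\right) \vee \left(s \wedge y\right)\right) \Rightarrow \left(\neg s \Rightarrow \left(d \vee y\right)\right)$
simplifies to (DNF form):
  $d \vee s \vee y \vee \neg l$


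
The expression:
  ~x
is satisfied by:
  {x: False}


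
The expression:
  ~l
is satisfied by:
  {l: False}


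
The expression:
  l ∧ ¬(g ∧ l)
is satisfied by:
  {l: True, g: False}


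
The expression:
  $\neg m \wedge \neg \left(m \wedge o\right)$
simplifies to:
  $\neg m$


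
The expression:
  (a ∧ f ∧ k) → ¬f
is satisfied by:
  {k: False, a: False, f: False}
  {f: True, k: False, a: False}
  {a: True, k: False, f: False}
  {f: True, a: True, k: False}
  {k: True, f: False, a: False}
  {f: True, k: True, a: False}
  {a: True, k: True, f: False}


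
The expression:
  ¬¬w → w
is always true.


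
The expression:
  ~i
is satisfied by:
  {i: False}


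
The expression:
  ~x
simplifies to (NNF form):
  ~x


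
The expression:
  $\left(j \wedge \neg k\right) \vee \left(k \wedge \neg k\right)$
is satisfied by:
  {j: True, k: False}


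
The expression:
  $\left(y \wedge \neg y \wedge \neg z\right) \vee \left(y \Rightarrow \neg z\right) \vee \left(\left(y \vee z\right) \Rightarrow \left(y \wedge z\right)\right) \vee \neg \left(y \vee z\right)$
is always true.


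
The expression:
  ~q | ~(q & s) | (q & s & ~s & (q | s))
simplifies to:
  ~q | ~s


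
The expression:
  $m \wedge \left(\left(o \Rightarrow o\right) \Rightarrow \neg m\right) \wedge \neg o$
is never true.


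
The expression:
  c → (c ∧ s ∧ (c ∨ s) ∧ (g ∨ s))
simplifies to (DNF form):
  s ∨ ¬c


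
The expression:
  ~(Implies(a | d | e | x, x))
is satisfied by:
  {a: True, d: True, e: True, x: False}
  {a: True, d: True, x: False, e: False}
  {a: True, e: True, x: False, d: False}
  {a: True, x: False, e: False, d: False}
  {d: True, e: True, x: False, a: False}
  {d: True, x: False, e: False, a: False}
  {e: True, d: False, x: False, a: False}


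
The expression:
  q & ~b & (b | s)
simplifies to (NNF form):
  q & s & ~b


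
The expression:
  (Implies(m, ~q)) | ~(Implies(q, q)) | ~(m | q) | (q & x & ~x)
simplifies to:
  ~m | ~q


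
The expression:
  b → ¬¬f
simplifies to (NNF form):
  f ∨ ¬b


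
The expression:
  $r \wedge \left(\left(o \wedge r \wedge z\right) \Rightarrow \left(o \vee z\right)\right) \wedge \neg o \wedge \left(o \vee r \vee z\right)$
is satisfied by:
  {r: True, o: False}


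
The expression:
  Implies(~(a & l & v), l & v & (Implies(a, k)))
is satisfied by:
  {v: True, l: True}


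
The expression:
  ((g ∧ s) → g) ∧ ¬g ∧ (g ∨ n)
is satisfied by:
  {n: True, g: False}


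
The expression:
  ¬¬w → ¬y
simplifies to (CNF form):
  ¬w ∨ ¬y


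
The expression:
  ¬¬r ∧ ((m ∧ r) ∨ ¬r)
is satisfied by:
  {r: True, m: True}


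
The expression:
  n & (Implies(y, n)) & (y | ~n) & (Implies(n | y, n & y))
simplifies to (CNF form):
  n & y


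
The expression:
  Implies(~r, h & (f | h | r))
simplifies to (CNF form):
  h | r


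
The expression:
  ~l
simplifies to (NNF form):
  ~l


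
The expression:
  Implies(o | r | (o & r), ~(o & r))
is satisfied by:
  {o: False, r: False}
  {r: True, o: False}
  {o: True, r: False}


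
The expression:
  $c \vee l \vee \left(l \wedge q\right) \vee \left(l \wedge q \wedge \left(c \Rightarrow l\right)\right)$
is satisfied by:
  {c: True, l: True}
  {c: True, l: False}
  {l: True, c: False}


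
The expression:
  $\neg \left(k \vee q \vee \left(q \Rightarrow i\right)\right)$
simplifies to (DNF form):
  $\text{False}$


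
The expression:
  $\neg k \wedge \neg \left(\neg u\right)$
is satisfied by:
  {u: True, k: False}


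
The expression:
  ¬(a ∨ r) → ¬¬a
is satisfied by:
  {r: True, a: True}
  {r: True, a: False}
  {a: True, r: False}


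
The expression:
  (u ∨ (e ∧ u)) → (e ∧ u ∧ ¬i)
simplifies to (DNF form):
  (e ∧ ¬i) ∨ ¬u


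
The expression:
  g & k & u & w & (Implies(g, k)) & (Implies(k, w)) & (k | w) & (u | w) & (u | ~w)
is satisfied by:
  {u: True, w: True, g: True, k: True}


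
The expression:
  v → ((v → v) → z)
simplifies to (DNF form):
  z ∨ ¬v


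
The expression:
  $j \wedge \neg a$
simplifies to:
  $j \wedge \neg a$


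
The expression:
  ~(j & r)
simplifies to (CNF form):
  ~j | ~r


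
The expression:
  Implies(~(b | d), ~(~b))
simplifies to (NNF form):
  b | d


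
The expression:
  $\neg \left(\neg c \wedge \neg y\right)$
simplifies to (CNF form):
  $c \vee y$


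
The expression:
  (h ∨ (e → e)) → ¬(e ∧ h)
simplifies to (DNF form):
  ¬e ∨ ¬h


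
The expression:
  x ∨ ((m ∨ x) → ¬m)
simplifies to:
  x ∨ ¬m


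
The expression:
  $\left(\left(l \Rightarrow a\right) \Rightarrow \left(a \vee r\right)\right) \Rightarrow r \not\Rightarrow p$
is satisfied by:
  {r: True, p: False, l: False, a: False}
  {r: True, a: True, p: False, l: False}
  {r: True, l: True, p: False, a: False}
  {r: True, a: True, l: True, p: False}
  {a: False, p: False, l: False, r: False}
  {p: True, a: False, l: False, r: False}


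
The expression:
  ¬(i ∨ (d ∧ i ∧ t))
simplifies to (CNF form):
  ¬i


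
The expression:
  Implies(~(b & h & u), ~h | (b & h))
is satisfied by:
  {b: True, h: False}
  {h: False, b: False}
  {h: True, b: True}


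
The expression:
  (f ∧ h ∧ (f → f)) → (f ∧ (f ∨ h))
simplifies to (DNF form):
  True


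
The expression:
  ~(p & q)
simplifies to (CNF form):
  ~p | ~q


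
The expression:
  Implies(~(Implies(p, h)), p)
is always true.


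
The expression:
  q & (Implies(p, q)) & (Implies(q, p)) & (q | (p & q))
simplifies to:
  p & q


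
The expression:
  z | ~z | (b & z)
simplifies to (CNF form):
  True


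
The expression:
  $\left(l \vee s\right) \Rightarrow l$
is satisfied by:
  {l: True, s: False}
  {s: False, l: False}
  {s: True, l: True}


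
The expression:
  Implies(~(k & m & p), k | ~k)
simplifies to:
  True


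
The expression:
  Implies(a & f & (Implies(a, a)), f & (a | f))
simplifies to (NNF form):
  True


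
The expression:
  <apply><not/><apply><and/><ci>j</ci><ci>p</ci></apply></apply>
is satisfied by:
  {p: False, j: False}
  {j: True, p: False}
  {p: True, j: False}


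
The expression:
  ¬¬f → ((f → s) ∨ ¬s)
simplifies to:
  True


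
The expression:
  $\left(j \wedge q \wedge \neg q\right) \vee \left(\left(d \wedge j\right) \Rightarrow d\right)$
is always true.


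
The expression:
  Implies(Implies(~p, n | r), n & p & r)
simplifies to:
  (n | ~r) & (p | ~n) & (r | ~p)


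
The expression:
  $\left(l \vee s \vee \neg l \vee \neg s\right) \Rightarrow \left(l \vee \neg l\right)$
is always true.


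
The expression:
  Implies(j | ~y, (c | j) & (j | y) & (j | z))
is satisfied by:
  {y: True, j: True}
  {y: True, j: False}
  {j: True, y: False}


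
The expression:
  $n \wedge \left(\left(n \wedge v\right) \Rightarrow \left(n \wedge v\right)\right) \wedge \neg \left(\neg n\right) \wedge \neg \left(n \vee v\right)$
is never true.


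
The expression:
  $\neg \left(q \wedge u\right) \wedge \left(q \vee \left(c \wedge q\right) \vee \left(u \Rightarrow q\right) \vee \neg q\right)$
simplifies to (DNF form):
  $\neg q \vee \neg u$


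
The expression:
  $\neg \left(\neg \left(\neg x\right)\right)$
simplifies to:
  $\neg x$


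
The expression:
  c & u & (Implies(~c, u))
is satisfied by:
  {c: True, u: True}


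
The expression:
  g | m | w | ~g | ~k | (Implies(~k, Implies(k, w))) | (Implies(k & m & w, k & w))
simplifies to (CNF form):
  True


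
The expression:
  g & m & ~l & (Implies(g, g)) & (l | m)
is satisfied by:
  {m: True, g: True, l: False}


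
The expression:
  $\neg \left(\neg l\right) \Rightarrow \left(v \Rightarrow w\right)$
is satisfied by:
  {w: True, l: False, v: False}
  {l: False, v: False, w: False}
  {w: True, v: True, l: False}
  {v: True, l: False, w: False}
  {w: True, l: True, v: False}
  {l: True, w: False, v: False}
  {w: True, v: True, l: True}


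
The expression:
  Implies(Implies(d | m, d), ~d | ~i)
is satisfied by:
  {d: False, i: False}
  {i: True, d: False}
  {d: True, i: False}


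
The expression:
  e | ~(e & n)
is always true.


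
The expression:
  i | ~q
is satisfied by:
  {i: True, q: False}
  {q: False, i: False}
  {q: True, i: True}


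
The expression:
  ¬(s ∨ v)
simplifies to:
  ¬s ∧ ¬v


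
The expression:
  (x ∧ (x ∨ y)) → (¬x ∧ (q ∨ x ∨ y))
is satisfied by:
  {x: False}


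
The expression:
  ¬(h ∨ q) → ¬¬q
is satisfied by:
  {q: True, h: True}
  {q: True, h: False}
  {h: True, q: False}


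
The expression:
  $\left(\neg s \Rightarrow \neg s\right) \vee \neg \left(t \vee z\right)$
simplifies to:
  $\text{True}$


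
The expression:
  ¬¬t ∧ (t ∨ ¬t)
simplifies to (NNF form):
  t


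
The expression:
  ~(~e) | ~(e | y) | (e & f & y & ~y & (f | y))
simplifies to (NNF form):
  e | ~y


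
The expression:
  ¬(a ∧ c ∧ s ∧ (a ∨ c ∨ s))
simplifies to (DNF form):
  ¬a ∨ ¬c ∨ ¬s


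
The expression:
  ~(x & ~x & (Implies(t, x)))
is always true.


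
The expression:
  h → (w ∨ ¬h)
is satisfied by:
  {w: True, h: False}
  {h: False, w: False}
  {h: True, w: True}


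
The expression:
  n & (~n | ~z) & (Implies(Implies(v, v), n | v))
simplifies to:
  n & ~z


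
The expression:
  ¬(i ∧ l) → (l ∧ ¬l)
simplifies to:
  i ∧ l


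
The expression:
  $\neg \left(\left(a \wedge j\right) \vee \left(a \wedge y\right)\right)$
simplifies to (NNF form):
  $\left(\neg j \wedge \neg y\right) \vee \neg a$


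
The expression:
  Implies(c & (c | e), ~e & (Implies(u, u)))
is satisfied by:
  {c: False, e: False}
  {e: True, c: False}
  {c: True, e: False}


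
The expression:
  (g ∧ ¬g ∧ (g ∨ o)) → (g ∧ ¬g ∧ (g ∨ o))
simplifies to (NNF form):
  True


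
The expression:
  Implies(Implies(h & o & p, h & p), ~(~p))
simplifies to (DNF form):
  p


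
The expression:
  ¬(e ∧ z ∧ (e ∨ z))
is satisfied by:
  {e: False, z: False}
  {z: True, e: False}
  {e: True, z: False}


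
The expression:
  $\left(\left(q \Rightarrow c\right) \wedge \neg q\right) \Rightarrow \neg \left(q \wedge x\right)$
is always true.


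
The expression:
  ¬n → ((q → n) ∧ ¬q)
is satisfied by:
  {n: True, q: False}
  {q: False, n: False}
  {q: True, n: True}


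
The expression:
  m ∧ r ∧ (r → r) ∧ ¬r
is never true.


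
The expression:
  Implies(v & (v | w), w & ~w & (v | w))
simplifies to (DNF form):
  ~v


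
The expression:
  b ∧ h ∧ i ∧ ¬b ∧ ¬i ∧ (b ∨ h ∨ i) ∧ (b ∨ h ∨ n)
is never true.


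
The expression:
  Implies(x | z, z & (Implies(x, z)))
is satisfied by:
  {z: True, x: False}
  {x: False, z: False}
  {x: True, z: True}


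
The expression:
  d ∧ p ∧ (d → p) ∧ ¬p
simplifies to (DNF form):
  False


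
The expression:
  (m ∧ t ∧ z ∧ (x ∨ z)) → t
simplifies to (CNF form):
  True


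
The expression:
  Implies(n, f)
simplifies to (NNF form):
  f | ~n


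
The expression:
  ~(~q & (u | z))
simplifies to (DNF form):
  q | (~u & ~z)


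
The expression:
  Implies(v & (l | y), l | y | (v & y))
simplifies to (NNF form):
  True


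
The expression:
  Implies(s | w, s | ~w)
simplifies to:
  s | ~w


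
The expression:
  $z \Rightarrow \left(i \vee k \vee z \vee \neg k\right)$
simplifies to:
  $\text{True}$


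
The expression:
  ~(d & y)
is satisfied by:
  {d: False, y: False}
  {y: True, d: False}
  {d: True, y: False}


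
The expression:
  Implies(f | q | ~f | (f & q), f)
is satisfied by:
  {f: True}


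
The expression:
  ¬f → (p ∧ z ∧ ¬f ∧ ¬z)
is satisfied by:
  {f: True}


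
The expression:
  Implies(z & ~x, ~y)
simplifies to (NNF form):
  x | ~y | ~z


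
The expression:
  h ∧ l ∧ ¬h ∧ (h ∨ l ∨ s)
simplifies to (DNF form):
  False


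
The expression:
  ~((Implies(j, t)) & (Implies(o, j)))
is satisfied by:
  {o: True, t: False, j: False}
  {j: True, t: False, o: True}
  {j: True, t: False, o: False}
  {o: True, t: True, j: False}


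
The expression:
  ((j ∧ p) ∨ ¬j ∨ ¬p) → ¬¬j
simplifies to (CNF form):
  j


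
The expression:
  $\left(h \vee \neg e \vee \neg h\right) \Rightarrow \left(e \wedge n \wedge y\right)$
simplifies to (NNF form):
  $e \wedge n \wedge y$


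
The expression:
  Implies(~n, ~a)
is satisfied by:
  {n: True, a: False}
  {a: False, n: False}
  {a: True, n: True}


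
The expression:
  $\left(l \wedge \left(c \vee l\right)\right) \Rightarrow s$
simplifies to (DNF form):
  $s \vee \neg l$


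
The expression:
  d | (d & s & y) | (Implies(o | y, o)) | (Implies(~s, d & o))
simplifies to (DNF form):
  d | o | s | ~y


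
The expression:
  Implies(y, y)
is always true.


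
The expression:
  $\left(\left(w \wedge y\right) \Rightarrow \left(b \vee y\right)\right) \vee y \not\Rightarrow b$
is always true.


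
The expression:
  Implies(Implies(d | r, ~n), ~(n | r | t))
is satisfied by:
  {r: True, n: True, d: True, t: False}
  {r: True, n: True, d: True, t: True}
  {r: True, n: True, t: False, d: False}
  {r: True, n: True, t: True, d: False}
  {n: True, d: True, t: False, r: False}
  {n: True, d: True, t: True, r: False}
  {d: True, t: False, r: False, n: False}
  {d: False, t: False, r: False, n: False}


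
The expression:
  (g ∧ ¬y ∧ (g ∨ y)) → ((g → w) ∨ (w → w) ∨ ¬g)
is always true.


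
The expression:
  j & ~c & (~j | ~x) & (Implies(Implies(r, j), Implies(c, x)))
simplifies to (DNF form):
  j & ~c & ~x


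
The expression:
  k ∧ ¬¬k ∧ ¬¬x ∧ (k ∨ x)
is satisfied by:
  {x: True, k: True}


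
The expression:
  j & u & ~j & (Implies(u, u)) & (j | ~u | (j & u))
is never true.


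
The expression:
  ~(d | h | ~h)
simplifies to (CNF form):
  False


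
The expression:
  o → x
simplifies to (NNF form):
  x ∨ ¬o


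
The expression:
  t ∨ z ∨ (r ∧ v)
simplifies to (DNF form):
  t ∨ z ∨ (r ∧ v)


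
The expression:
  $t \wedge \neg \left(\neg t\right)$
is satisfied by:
  {t: True}


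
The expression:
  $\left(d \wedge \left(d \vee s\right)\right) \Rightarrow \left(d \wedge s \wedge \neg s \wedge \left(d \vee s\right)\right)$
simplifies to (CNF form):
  $\neg d$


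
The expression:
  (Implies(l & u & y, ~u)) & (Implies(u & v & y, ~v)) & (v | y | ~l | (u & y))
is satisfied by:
  {l: False, u: False, v: False, y: False}
  {y: True, l: False, u: False, v: False}
  {v: True, l: False, u: False, y: False}
  {y: True, v: True, l: False, u: False}
  {u: True, y: False, l: False, v: False}
  {y: True, u: True, l: False, v: False}
  {v: True, u: True, y: False, l: False}
  {y: True, l: True, v: False, u: False}
  {v: True, l: True, y: False, u: False}
  {y: True, v: True, l: True, u: False}
  {v: True, u: True, l: True, y: False}


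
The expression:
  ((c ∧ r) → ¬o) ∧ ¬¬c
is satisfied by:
  {c: True, o: False, r: False}
  {c: True, r: True, o: False}
  {c: True, o: True, r: False}


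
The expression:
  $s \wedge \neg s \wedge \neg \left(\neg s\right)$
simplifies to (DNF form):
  $\text{False}$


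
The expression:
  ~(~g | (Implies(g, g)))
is never true.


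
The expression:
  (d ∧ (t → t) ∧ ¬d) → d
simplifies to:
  True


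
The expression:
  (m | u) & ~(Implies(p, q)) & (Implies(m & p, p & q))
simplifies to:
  p & u & ~m & ~q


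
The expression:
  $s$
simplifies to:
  $s$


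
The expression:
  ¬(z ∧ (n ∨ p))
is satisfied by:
  {p: False, z: False, n: False}
  {n: True, p: False, z: False}
  {p: True, n: False, z: False}
  {n: True, p: True, z: False}
  {z: True, n: False, p: False}


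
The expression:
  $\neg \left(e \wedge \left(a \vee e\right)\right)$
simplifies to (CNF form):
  $\neg e$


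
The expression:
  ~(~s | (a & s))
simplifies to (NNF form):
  s & ~a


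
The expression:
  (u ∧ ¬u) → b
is always true.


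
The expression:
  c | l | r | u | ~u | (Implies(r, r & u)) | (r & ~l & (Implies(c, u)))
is always true.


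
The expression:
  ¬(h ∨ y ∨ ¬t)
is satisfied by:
  {t: True, y: False, h: False}


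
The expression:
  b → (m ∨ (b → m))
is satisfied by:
  {m: True, b: False}
  {b: False, m: False}
  {b: True, m: True}


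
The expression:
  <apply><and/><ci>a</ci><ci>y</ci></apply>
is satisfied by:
  {a: True, y: True}


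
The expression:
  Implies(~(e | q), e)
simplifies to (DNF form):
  e | q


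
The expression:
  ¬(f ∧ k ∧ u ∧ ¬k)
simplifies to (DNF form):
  True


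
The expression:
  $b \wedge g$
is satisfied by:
  {b: True, g: True}


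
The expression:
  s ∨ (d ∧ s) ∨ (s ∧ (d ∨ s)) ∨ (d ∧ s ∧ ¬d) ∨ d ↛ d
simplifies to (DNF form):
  s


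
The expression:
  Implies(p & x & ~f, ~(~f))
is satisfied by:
  {f: True, p: False, x: False}
  {p: False, x: False, f: False}
  {x: True, f: True, p: False}
  {x: True, p: False, f: False}
  {f: True, p: True, x: False}
  {p: True, f: False, x: False}
  {x: True, p: True, f: True}


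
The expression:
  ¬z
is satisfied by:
  {z: False}


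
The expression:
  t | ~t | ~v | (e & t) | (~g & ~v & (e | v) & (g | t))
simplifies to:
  True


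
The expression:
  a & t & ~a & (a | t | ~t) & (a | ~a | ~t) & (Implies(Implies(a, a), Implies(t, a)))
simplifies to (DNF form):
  False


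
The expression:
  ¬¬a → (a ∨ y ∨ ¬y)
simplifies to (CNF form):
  True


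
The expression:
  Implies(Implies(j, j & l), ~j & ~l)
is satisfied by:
  {l: False}


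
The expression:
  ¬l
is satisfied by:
  {l: False}


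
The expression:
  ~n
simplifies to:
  ~n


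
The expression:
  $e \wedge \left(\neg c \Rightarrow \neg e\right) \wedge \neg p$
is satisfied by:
  {c: True, e: True, p: False}


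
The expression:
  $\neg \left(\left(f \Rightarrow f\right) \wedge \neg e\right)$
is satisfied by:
  {e: True}


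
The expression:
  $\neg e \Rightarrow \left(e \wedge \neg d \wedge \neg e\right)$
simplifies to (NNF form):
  $e$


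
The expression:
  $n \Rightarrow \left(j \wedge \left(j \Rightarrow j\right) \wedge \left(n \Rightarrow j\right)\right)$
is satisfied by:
  {j: True, n: False}
  {n: False, j: False}
  {n: True, j: True}


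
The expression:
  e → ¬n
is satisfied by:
  {e: False, n: False}
  {n: True, e: False}
  {e: True, n: False}


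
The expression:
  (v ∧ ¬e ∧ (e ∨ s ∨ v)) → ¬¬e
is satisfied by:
  {e: True, v: False}
  {v: False, e: False}
  {v: True, e: True}


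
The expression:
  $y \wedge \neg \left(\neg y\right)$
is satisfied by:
  {y: True}


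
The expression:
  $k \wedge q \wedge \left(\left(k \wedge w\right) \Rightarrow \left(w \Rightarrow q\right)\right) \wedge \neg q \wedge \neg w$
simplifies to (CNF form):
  $\text{False}$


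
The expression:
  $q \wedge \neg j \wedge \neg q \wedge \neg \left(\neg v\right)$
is never true.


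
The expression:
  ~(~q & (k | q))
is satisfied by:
  {q: True, k: False}
  {k: False, q: False}
  {k: True, q: True}


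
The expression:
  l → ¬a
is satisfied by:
  {l: False, a: False}
  {a: True, l: False}
  {l: True, a: False}


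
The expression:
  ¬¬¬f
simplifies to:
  ¬f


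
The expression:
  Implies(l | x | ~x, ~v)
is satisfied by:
  {v: False}


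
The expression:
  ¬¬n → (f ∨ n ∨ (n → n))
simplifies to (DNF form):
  True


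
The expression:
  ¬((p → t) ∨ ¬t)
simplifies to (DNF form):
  False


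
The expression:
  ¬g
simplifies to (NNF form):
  ¬g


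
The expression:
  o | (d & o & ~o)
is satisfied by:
  {o: True}


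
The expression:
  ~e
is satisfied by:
  {e: False}


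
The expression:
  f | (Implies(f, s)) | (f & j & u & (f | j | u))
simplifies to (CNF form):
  True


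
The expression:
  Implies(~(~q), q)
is always true.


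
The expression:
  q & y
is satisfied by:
  {y: True, q: True}


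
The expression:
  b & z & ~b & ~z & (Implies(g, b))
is never true.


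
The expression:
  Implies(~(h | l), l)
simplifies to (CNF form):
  h | l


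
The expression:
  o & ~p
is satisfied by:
  {o: True, p: False}


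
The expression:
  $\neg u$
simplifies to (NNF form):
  $\neg u$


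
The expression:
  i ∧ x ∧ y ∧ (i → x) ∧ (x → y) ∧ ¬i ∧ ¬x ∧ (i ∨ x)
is never true.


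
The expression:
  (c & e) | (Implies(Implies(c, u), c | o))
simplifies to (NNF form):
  c | o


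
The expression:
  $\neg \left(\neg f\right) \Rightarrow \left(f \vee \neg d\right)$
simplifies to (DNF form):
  $\text{True}$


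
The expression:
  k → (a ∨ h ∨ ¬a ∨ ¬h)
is always true.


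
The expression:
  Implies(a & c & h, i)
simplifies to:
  i | ~a | ~c | ~h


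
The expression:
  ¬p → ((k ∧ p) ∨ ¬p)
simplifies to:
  True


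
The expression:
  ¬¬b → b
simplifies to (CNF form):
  True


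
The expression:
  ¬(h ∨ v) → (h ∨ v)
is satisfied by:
  {v: True, h: True}
  {v: True, h: False}
  {h: True, v: False}


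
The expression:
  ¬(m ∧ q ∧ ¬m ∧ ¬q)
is always true.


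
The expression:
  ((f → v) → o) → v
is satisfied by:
  {v: True, o: False, f: False}
  {f: True, v: True, o: False}
  {v: True, o: True, f: False}
  {f: True, v: True, o: True}
  {f: False, o: False, v: False}


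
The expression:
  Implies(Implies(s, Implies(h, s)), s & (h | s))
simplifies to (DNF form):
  s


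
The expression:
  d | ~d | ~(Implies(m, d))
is always true.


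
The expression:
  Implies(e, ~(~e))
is always true.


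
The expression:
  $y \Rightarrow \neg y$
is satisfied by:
  {y: False}


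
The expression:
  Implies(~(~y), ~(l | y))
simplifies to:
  ~y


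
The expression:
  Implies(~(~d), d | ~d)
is always true.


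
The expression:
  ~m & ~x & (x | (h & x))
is never true.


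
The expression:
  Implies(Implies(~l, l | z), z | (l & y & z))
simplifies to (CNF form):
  z | ~l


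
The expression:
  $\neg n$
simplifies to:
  $\neg n$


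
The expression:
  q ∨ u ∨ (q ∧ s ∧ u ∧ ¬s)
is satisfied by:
  {q: True, u: True}
  {q: True, u: False}
  {u: True, q: False}


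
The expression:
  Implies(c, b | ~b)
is always true.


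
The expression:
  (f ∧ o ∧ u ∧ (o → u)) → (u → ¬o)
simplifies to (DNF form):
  ¬f ∨ ¬o ∨ ¬u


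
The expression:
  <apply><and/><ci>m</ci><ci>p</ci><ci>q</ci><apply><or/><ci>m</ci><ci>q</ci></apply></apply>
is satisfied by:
  {m: True, p: True, q: True}


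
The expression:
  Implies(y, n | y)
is always true.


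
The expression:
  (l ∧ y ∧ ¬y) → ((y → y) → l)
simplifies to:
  True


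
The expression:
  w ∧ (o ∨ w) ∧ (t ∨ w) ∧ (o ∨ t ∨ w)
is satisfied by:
  {w: True}


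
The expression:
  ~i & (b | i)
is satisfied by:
  {b: True, i: False}


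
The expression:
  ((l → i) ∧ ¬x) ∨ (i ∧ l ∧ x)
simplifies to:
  (i ∧ l) ∨ (¬l ∧ ¬x)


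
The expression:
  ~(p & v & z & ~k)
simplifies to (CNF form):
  k | ~p | ~v | ~z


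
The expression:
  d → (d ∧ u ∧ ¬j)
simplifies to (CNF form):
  (u ∨ ¬d) ∧ (¬d ∨ ¬j)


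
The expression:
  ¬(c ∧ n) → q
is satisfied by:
  {n: True, q: True, c: True}
  {n: True, q: True, c: False}
  {q: True, c: True, n: False}
  {q: True, c: False, n: False}
  {n: True, c: True, q: False}


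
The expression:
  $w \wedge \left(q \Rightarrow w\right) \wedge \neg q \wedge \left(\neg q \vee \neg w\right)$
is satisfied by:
  {w: True, q: False}


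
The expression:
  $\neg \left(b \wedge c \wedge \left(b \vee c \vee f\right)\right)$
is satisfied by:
  {c: False, b: False}
  {b: True, c: False}
  {c: True, b: False}


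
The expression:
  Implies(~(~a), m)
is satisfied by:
  {m: True, a: False}
  {a: False, m: False}
  {a: True, m: True}


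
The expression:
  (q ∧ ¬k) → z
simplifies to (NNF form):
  k ∨ z ∨ ¬q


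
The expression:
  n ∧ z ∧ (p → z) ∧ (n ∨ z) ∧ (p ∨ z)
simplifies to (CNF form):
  n ∧ z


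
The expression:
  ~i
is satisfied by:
  {i: False}


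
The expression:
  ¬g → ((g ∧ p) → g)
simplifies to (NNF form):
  True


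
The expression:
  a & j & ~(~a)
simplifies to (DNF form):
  a & j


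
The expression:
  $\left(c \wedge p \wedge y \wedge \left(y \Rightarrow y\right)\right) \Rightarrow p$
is always true.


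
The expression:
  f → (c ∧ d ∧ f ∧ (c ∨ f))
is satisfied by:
  {c: True, d: True, f: False}
  {c: True, d: False, f: False}
  {d: True, c: False, f: False}
  {c: False, d: False, f: False}
  {f: True, c: True, d: True}


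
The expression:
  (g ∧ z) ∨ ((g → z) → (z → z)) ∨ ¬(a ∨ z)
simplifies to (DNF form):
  True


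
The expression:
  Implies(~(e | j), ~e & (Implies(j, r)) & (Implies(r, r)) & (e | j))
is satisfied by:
  {e: True, j: True}
  {e: True, j: False}
  {j: True, e: False}


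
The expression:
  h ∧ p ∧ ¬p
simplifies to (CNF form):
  False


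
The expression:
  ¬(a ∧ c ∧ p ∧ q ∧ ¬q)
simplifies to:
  True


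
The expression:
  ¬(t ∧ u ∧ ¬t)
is always true.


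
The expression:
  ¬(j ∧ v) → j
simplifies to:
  j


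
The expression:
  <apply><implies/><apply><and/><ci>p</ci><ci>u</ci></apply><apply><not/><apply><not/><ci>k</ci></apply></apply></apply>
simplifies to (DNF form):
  <apply><or/><ci>k</ci><apply><not/><ci>p</ci></apply><apply><not/><ci>u</ci></apply></apply>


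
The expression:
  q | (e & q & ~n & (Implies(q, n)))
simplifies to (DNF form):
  q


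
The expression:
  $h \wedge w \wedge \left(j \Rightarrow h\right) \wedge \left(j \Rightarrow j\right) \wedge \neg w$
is never true.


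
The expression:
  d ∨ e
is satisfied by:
  {d: True, e: True}
  {d: True, e: False}
  {e: True, d: False}


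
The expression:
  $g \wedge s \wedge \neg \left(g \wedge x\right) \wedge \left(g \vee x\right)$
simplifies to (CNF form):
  $g \wedge s \wedge \neg x$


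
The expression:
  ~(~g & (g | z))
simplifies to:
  g | ~z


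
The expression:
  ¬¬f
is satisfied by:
  {f: True}


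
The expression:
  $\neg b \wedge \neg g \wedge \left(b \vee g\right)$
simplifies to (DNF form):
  $\text{False}$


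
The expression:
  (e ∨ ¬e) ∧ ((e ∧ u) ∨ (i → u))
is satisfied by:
  {u: True, i: False}
  {i: False, u: False}
  {i: True, u: True}


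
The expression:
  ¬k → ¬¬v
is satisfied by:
  {k: True, v: True}
  {k: True, v: False}
  {v: True, k: False}


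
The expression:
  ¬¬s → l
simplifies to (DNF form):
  l ∨ ¬s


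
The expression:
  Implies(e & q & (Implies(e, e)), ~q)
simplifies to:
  ~e | ~q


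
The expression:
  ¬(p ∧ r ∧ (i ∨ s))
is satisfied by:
  {s: False, p: False, r: False, i: False}
  {i: True, s: False, p: False, r: False}
  {s: True, i: False, p: False, r: False}
  {i: True, s: True, p: False, r: False}
  {r: True, i: False, s: False, p: False}
  {r: True, i: True, s: False, p: False}
  {r: True, s: True, i: False, p: False}
  {r: True, i: True, s: True, p: False}
  {p: True, r: False, s: False, i: False}
  {p: True, i: True, r: False, s: False}
  {p: True, s: True, r: False, i: False}
  {i: True, p: True, s: True, r: False}
  {p: True, r: True, i: False, s: False}


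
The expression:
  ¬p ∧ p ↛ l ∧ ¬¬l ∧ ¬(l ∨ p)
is never true.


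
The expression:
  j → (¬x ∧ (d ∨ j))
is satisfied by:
  {x: False, j: False}
  {j: True, x: False}
  {x: True, j: False}


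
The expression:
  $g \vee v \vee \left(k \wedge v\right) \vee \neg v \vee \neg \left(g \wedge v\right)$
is always true.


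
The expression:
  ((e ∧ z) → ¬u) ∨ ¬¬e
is always true.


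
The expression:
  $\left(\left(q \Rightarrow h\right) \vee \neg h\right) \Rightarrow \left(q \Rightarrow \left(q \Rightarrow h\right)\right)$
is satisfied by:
  {h: True, q: False}
  {q: False, h: False}
  {q: True, h: True}


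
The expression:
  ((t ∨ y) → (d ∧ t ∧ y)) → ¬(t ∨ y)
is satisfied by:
  {t: False, d: False, y: False}
  {y: True, t: False, d: False}
  {d: True, t: False, y: False}
  {y: True, d: True, t: False}
  {t: True, y: False, d: False}
  {y: True, t: True, d: False}
  {d: True, t: True, y: False}


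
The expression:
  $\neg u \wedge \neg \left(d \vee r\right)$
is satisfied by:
  {u: False, d: False, r: False}


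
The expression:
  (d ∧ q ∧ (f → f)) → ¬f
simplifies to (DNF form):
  ¬d ∨ ¬f ∨ ¬q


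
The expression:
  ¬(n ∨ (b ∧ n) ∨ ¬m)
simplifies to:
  m ∧ ¬n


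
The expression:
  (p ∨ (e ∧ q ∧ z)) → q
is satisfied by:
  {q: True, p: False}
  {p: False, q: False}
  {p: True, q: True}


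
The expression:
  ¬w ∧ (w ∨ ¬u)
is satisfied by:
  {u: False, w: False}


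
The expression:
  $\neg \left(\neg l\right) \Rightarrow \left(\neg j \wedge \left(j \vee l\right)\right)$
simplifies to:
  $\neg j \vee \neg l$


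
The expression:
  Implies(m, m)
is always true.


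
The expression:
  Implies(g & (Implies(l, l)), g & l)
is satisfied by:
  {l: True, g: False}
  {g: False, l: False}
  {g: True, l: True}


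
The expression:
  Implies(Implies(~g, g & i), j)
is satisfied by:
  {j: True, g: False}
  {g: False, j: False}
  {g: True, j: True}


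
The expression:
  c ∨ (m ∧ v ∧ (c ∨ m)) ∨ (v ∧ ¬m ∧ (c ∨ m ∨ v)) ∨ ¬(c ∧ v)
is always true.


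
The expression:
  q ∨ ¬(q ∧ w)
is always true.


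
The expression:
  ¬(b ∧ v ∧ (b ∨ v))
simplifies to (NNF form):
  ¬b ∨ ¬v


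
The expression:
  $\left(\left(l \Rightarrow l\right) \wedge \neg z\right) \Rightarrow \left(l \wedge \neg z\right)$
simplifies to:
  $l \vee z$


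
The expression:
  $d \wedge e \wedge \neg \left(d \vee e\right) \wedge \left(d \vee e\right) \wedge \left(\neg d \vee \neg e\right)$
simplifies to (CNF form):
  $\text{False}$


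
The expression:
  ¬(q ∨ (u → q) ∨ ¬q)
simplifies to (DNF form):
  False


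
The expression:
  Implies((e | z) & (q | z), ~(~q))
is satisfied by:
  {q: True, z: False}
  {z: False, q: False}
  {z: True, q: True}


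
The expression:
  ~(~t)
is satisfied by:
  {t: True}


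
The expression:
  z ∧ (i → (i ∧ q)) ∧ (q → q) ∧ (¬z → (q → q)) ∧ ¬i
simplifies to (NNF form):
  z ∧ ¬i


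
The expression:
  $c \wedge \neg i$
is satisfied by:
  {c: True, i: False}


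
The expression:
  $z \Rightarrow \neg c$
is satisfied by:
  {c: False, z: False}
  {z: True, c: False}
  {c: True, z: False}


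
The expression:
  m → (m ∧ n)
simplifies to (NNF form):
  n ∨ ¬m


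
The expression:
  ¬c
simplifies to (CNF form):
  ¬c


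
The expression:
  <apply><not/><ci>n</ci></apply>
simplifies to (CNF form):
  <apply><not/><ci>n</ci></apply>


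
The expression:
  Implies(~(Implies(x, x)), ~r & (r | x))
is always true.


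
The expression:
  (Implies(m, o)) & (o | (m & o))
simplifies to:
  o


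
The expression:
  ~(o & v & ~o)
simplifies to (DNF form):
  True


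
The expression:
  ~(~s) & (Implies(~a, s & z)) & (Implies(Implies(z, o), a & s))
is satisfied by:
  {a: True, z: True, s: True, o: False}
  {a: True, s: True, z: False, o: False}
  {a: True, o: True, z: True, s: True}
  {a: True, o: True, s: True, z: False}
  {z: True, s: True, o: False, a: False}


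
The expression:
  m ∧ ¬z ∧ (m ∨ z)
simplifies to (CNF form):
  m ∧ ¬z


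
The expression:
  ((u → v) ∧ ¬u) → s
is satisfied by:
  {u: True, s: True}
  {u: True, s: False}
  {s: True, u: False}


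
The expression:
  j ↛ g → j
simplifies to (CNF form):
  True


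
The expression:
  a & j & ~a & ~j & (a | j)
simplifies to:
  False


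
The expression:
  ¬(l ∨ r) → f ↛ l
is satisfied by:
  {r: True, l: True, f: True}
  {r: True, l: True, f: False}
  {r: True, f: True, l: False}
  {r: True, f: False, l: False}
  {l: True, f: True, r: False}
  {l: True, f: False, r: False}
  {f: True, l: False, r: False}


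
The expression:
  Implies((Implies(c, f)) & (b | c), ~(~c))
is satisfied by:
  {c: True, b: False}
  {b: False, c: False}
  {b: True, c: True}


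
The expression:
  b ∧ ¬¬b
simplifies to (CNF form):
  b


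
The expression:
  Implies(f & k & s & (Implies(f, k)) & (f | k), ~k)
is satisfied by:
  {s: False, k: False, f: False}
  {f: True, s: False, k: False}
  {k: True, s: False, f: False}
  {f: True, k: True, s: False}
  {s: True, f: False, k: False}
  {f: True, s: True, k: False}
  {k: True, s: True, f: False}


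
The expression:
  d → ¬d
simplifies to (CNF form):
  ¬d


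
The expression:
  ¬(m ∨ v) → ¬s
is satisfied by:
  {m: True, v: True, s: False}
  {m: True, s: False, v: False}
  {v: True, s: False, m: False}
  {v: False, s: False, m: False}
  {m: True, v: True, s: True}
  {m: True, s: True, v: False}
  {v: True, s: True, m: False}


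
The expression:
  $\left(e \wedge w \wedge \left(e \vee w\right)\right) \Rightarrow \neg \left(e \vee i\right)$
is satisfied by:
  {w: False, e: False}
  {e: True, w: False}
  {w: True, e: False}


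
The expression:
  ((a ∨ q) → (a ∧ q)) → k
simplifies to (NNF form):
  k ∨ (a ∧ ¬q) ∨ (q ∧ ¬a)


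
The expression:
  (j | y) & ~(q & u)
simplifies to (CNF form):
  (j | y) & (~q | ~u) & (j | y | ~q) & (j | y | ~u) & (j | ~q | ~u) & (y | ~q | ~u) & (j | y | ~q | ~u)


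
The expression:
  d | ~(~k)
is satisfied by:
  {d: True, k: True}
  {d: True, k: False}
  {k: True, d: False}


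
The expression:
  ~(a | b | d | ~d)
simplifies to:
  False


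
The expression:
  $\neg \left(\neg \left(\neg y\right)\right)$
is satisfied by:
  {y: False}


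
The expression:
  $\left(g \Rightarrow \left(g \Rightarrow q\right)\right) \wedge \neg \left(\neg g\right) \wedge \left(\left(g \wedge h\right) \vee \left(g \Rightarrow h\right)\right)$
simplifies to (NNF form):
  $g \wedge h \wedge q$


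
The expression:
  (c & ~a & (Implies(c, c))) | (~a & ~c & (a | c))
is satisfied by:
  {c: True, a: False}


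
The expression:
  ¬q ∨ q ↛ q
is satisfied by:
  {q: False}


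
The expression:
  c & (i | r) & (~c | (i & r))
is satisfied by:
  {r: True, i: True, c: True}


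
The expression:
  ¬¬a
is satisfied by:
  {a: True}


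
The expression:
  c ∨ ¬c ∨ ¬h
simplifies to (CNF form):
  True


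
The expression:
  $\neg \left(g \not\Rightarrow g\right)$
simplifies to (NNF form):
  $\text{True}$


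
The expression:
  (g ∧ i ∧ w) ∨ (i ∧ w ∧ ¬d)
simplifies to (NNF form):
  i ∧ w ∧ (g ∨ ¬d)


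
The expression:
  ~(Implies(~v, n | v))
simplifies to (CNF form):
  ~n & ~v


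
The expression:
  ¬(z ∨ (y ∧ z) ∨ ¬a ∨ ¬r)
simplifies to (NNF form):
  a ∧ r ∧ ¬z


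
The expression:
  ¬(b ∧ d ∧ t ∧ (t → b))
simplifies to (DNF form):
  ¬b ∨ ¬d ∨ ¬t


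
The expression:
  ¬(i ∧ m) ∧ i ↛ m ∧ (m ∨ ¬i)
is never true.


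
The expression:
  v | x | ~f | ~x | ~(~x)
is always true.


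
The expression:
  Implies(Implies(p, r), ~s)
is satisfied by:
  {p: True, s: False, r: False}
  {p: False, s: False, r: False}
  {r: True, p: True, s: False}
  {r: True, p: False, s: False}
  {s: True, p: True, r: False}
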